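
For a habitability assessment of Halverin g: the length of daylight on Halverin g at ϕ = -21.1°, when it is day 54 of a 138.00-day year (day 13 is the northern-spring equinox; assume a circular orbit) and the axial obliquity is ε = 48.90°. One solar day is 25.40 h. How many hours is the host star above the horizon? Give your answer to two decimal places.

Solar longitude: L_s = 360° × (54 − 13)/138.00 = 106.957°.
sin δ = sin 48.90° × sin 106.957° = 0.72080, so δ = +46.121°.
cos h₀ = −tan ϕ · tan δ = −tan(-21.1°) × tan(+46.121°) = 0.4013, so h₀ = 1.1579 rad = 66.34°.
Daylight = 2h₀/(2π) × 25.40 h = (1.1579/π) × 25.40 = 9.36 h.

9.36 h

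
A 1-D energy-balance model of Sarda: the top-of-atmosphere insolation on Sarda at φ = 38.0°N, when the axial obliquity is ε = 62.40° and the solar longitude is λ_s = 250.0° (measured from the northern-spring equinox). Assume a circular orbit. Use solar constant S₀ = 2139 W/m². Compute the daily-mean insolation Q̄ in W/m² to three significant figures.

Q̄ ≈ 0.00 W/m²

Solar declination: sin δ = sin ε · sin λ_s = sin 62.40° × sin 250.0° = -0.83276, so δ = -56.383°.
cos H₀ = −tan(+38.0°) tan(-56.383°) = 1.1752 ≥ 1 ⇒ polar night, H₀ = 0 and Q̄ = 0.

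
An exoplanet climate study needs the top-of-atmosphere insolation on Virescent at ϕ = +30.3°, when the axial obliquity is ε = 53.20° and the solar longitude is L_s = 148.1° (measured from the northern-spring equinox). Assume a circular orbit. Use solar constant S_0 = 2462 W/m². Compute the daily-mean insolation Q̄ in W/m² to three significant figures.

Solar declination: sin δ = sin ε · sin L_s = sin 53.20° × sin 148.1° = 0.42314, so δ = +25.033°.
cos h₀ = −tan(+30.3°) tan(+25.033°) = -0.2729, h₀ = 1.8472 rad.
Bracket: h₀ sin ϕ sin δ + cos ϕ cos δ sin h₀ = 1.8472×0.50453×0.42314 + 0.86340×0.90607×0.96204 = 0.394353 + 0.752605 = 1.146958.
Q̄ = (S_0/π) × [bracket] = (2462/π) × 1.146958 = 898.8 W/m².

Q̄ ≈ 899 W/m²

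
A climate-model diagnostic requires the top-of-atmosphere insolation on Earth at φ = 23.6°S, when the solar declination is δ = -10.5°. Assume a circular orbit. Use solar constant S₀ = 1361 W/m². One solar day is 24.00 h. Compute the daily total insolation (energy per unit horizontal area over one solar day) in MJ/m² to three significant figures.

cos H₀ = −tan(-23.6°) tan(-10.500°) = -0.0810, H₀ = 1.6519 rad.
Bracket: H₀ sin φ sin δ + cos φ cos δ sin H₀ = 1.6519×-0.40035×-0.18224 + 0.91636×0.98325×0.99672 = 0.120522 + 0.898056 = 1.018578.
Q̄ = (S₀/π) × [bracket] = (1361/π) × 1.018578 = 441.27 W/m².
Daily total = Q̄ × 24.00 h × 3600 s/h = 441.27 × 24.00 × 3600 / 10⁶ = 38.13 MJ/m².

38.1 MJ/m²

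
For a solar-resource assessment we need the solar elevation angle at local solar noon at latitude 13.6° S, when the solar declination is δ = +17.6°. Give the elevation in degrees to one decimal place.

58.8°

At local noon the hour angle is zero, so the zenith angle equals |ϕ − δ| = |-13.6° − (+17.600°)| = 31.200°.
Elevation = 90° − 31.200° = 58.8°.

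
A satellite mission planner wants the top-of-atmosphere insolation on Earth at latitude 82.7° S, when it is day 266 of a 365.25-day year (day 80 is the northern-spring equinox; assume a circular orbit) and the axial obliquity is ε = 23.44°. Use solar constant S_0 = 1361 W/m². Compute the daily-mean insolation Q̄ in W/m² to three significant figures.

Solar longitude: L_s = 360° × (266 − 80)/365.25 = 183.326°.
sin δ = sin 23.44° × sin 183.326° = -0.02308, so δ = -1.323°.
cos h₀ = −tan(-82.7°) tan(-1.323°) = -0.1802, h₀ = 1.7520 rad.
Bracket: h₀ sin ϕ sin δ + cos ϕ cos δ sin h₀ = 1.7520×-0.99189×-0.02308 + 0.12706×0.99973×0.98362 = 0.040108 + 0.124945 = 0.165053.
Q̄ = (S_0/π) × [bracket] = (1361/π) × 0.165053 = 71.50 W/m².

Q̄ ≈ 71.5 W/m²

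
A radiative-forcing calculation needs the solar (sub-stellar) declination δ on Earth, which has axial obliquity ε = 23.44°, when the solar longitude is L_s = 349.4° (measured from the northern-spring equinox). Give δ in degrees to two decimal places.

δ = -4.20°

sin δ = sin ε · sin L_s = sin 23.44° × sin 349.4° = -0.073174.
δ = arcsin(-0.073174) = -4.20°.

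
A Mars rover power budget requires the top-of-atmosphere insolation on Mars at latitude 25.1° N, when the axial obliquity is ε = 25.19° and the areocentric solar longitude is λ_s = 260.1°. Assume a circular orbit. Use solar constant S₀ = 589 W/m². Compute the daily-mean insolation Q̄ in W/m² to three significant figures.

sin δ = sin 25.19° × sin 260.1° = -0.41928, so δ = -24.789°.
cos H₀ = −tan(+25.1°) tan(-24.789°) = 0.2163, H₀ = 1.3527 rad.
Bracket: H₀ sin φ sin δ + cos φ cos δ sin H₀ = 1.3527×0.42420×-0.41928 + 0.90557×0.90786×0.97632 = -0.240589 + 0.802663 = 0.562074.
Q̄ = (S₀/π) × [bracket] = (589/π) × 0.562074 = 105.4 W/m².

Q̄ ≈ 105 W/m²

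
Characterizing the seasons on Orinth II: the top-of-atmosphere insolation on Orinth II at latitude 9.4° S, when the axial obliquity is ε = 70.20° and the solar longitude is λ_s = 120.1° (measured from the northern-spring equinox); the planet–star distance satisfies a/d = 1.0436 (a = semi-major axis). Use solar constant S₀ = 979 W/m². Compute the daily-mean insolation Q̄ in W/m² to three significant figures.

Q̄ ≈ 129 W/m²

Solar declination: sin δ = sin ε · sin λ_s = sin 70.20° × sin 120.1° = 0.81400, so δ = +54.489°.
cos H₀ = −tan(-9.4°) tan(+54.489°) = 0.2320, H₀ = 1.3367 rad.
Bracket: H₀ sin φ sin δ + cos φ cos δ sin H₀ = 1.3367×-0.16333×0.81400 + 0.98657×0.58086×0.97272 = -0.177715 + 0.557426 = 0.379711.
Inverse-square distance factor (a/d)² = 1.0436² = 1.089101.
Q̄ = (S₀/π) × 1.089101 × [bracket] = (979/π) × 1.089101 × 0.379711 = 128.9 W/m².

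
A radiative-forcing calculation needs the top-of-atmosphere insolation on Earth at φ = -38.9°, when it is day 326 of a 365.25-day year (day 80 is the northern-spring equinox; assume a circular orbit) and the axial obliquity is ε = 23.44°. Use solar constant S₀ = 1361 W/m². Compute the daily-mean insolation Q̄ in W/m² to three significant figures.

Q̄ ≈ 481 W/m²

Solar longitude: λ_s = 360° × (326 − 80)/365.25 = 242.464°.
sin δ = sin 23.44° × sin 242.464° = -0.35273, so δ = -20.654°.
cos H₀ = −tan(-38.9°) tan(-20.654°) = -0.3042, H₀ = 1.8799 rad.
Bracket: H₀ sin φ sin δ + cos φ cos δ sin H₀ = 1.8799×-0.62796×-0.35273 + 0.77824×0.93573×0.95262 = 0.416398 + 0.693719 = 1.110117.
Q̄ = (S₀/π) × [bracket] = (1361/π) × 1.110117 = 480.9 W/m².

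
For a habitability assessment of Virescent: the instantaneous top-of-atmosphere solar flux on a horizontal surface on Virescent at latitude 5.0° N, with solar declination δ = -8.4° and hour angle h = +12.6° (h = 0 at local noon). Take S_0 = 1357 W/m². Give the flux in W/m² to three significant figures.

1.29e+03 W/m²

cos θ_z = sin ϕ sin δ + cos ϕ cos δ cos h = -0.012732 + 0.961774 = 0.949042.
Flux = S_0 · cos θ_z = 1357 × 0.949042 = 1288 W/m².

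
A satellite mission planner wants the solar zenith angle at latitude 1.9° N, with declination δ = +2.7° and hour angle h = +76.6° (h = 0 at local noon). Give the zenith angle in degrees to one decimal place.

θ_z = 76.5°

cos θ_z = sin φ sin δ + cos φ cos δ cos h = 0.001562 + 0.231363 = 0.232925.
θ_z = arccos(0.232925) = 76.5°.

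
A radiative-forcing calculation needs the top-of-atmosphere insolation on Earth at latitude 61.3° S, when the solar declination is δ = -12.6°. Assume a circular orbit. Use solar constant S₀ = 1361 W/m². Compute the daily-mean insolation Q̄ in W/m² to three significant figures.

cos H₀ = −tan(-61.3°) tan(-12.600°) = -0.4083, H₀ = 1.9914 rad.
Bracket: H₀ sin φ sin δ + cos φ cos δ sin H₀ = 1.9914×-0.87715×-0.21814 + 0.48022×0.97592×0.91286 = 0.381037 + 0.427818 = 0.808855.
Q̄ = (S₀/π) × [bracket] = (1361/π) × 0.808855 = 350.4 W/m².

Q̄ ≈ 350 W/m²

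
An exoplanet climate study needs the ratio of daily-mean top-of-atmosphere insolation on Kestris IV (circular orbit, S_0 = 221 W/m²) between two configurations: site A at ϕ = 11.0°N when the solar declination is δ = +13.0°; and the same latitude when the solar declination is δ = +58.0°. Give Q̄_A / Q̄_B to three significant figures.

Q̄_A / Q̄_B ≈ 1.28

— Configuration A (ϕ=+11.0°):
cos h₀ = −tan(+11.0°) tan(+13.000°) = -0.0449, h₀ = 1.6157 rad.
Bracket: h₀ sin ϕ sin δ + cos ϕ cos δ sin h₀ = 1.6157×0.19081×0.22495 + 0.98163×0.97437×0.99899 = 0.069350 + 0.955505 = 1.024855.
Q̄ = (S_0/π) × [bracket] = (221/π) × 1.024855 = 72.095 W/m².
— Configuration B (ϕ=+11.0°):
cos h₀ = −tan(+11.0°) tan(+58.000°) = -0.3111, h₀ = 1.8871 rad.
Bracket: h₀ sin ϕ sin δ + cos ϕ cos δ sin h₀ = 1.8871×0.19081×0.84805 + 0.98163×0.52992×0.95039 = 0.305364 + 0.494379 = 0.799743.
Q̄ = (S_0/π) × [bracket] = (221/π) × 0.799743 = 56.259 W/m².
Ratio Q̄_A / Q̄_B = 72.095 / 56.259 = 1.281.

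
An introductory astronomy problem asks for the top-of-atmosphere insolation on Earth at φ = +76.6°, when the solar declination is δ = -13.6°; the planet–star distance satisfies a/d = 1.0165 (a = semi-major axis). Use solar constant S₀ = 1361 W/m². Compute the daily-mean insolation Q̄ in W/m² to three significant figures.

cos H₀ = −tan(+76.6°) tan(-13.600°) = 1.0155 ≥ 1 ⇒ polar night, H₀ = 0 and Q̄ = 0.
Inverse-square distance factor (a/d)² = 1.0165² = 1.033272.

Q̄ ≈ 0.00 W/m²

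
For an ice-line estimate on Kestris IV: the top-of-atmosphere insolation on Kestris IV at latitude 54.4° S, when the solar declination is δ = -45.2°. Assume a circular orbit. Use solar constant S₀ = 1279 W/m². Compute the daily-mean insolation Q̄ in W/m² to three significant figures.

cos H₀ = −tan(-54.4°) tan(-45.200°) = -1.4066 ≤ −1 ⇒ polar day, H₀ = π.
Bracket: H₀ sin φ sin δ + cos φ cos δ sin H₀ = 3.1416×-0.81310×-0.70957 + 0.58212×0.70463×0.00000 = 1.812550 + 0.000000 = 1.812550.
Q̄ = (S₀/π) × [bracket] = (1279/π) × 1.812550 = 737.9 W/m².

Q̄ ≈ 738 W/m²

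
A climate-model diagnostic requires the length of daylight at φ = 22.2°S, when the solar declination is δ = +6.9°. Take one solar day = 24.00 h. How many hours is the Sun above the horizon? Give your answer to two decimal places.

11.62 h

cos H₀ = −tan φ · tan δ = −tan(-22.2°) × tan(+6.900°) = 0.0494, so H₀ = 1.5214 rad = 87.17°.
Daylight = 2H₀/(2π) × 24.00 h = (1.5214/π) × 24.00 = 11.62 h.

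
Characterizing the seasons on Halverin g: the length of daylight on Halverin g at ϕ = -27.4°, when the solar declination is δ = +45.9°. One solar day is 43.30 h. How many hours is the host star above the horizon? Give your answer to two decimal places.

13.87 h

cos h₀ = −tan ϕ · tan δ = −tan(-27.4°) × tan(+45.900°) = 0.5349, so h₀ = 1.0064 rad = 57.66°.
Daylight = 2h₀/(2π) × 43.30 h = (1.0064/π) × 43.30 = 13.87 h.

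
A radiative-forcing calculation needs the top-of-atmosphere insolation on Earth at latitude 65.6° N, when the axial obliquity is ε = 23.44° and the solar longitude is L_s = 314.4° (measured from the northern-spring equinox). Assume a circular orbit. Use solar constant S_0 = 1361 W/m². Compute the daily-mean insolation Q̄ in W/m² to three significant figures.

Solar declination: sin δ = sin ε · sin L_s = sin 23.44° × sin 314.4° = -0.28421, so δ = -16.512°.
cos h₀ = −tan(+65.6°) tan(-16.512°) = 0.6535, h₀ = 0.8586 rad.
Bracket: h₀ sin ϕ sin δ + cos ϕ cos δ sin h₀ = 0.8586×0.91068×-0.28421 + 0.41310×0.95876×0.75694 = -0.222227 + 0.299796 = 0.077569.
Q̄ = (S_0/π) × [bracket] = (1361/π) × 0.077569 = 33.60 W/m².

Q̄ ≈ 33.6 W/m²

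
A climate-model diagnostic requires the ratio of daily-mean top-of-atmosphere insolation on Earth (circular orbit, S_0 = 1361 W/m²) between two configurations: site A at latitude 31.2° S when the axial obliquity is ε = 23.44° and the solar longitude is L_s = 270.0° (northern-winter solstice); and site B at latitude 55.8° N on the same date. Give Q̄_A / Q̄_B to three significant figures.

— Configuration A (ϕ=-31.2°):
Solar declination: sin δ = sin ε · sin L_s = sin 23.44° × sin 270.0° = -0.39779, so δ = -23.440°.
cos h₀ = −tan(-31.2°) tan(-23.440°) = -0.2626, h₀ = 1.8365 rad.
Bracket: h₀ sin ϕ sin δ + cos ϕ cos δ sin h₀ = 1.8365×-0.51803×-0.39779 + 0.85536×0.91748×0.96491 = 0.378442 + 0.757238 = 1.135680.
Q̄ = (S_0/π) × [bracket] = (1361/π) × 1.135680 = 492.00 W/m².
— Configuration B (ϕ=+55.8°):
cos h₀ = −tan(+55.8°) tan(-23.440°) = 0.6380, h₀ = 0.8789 rad.
Bracket: h₀ sin ϕ sin δ + cos ϕ cos δ sin h₀ = 0.8789×0.82708×-0.39779 + 0.56208×0.91748×0.77006 = -0.289162 + 0.397118 = 0.107956.
Q̄ = (S_0/π) × [bracket] = (1361/π) × 0.107956 = 46.769 W/m².
Ratio Q̄_A / Q̄_B = 492.00 / 46.769 = 10.52.

Q̄_A / Q̄_B ≈ 10.5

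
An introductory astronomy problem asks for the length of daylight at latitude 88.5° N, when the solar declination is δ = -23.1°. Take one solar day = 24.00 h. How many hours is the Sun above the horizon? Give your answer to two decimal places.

0.00 h

cos h₀ = −tan ϕ · tan δ = 16.2888 ≥ 1, so the Sun never rises (polar night) and h₀ = 0.
Daylight = 2h₀/(2π) × 24.00 h = (0.0000/π) × 24.00 = 0.00 h.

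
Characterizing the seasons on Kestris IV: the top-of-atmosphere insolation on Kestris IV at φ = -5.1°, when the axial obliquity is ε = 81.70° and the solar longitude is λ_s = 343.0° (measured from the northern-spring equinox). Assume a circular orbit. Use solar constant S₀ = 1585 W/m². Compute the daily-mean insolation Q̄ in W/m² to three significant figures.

Q̄ ≈ 502 W/m²

Solar declination: sin δ = sin ε · sin λ_s = sin 81.70° × sin 343.0° = -0.28931, so δ = -16.817°.
cos H₀ = −tan(-5.1°) tan(-16.817°) = -0.0270, H₀ = 1.5978 rad.
Bracket: H₀ sin φ sin δ + cos φ cos δ sin H₀ = 1.5978×-0.08889×-0.28931 + 0.99604×0.95724×0.99964 = 0.041090 + 0.953106 = 0.994196.
Q̄ = (S₀/π) × [bracket] = (1585/π) × 0.994196 = 501.6 W/m².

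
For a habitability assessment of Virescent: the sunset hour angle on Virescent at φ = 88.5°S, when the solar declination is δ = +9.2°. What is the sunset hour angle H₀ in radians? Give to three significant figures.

cos H₀ = −tan φ · tan δ = 6.1852 ≥ 1, so the host star never rises (polar night) and H₀ = 0.

H₀ = 0.00 rad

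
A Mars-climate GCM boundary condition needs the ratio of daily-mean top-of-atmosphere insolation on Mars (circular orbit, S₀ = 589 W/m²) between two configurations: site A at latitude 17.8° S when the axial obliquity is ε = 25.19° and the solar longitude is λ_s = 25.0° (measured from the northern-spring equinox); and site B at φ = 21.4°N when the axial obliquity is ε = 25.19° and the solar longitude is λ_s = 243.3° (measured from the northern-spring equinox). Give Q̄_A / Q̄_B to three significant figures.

Q̄_A / Q̄_B ≈ 1.30

— Configuration A (φ=-17.8°):
Solar declination: sin δ = sin ε · sin λ_s = sin 25.19° × sin 25.0° = 0.17988, so δ = +10.362°.
cos H₀ = −tan(-17.8°) tan(+10.362°) = 0.0587, H₀ = 1.5121 rad.
Bracket: H₀ sin φ sin δ + cos φ cos δ sin H₀ = 1.5121×-0.30570×0.17988 + 0.95213×0.98369×0.99828 = -0.083149 + 0.934990 = 0.851841.
Q̄ = (S₀/π) × [bracket] = (589/π) × 0.851841 = 159.71 W/m².
— Configuration B (φ=+21.4°):
Solar declination: sin δ = sin ε · sin λ_s = sin 25.19° × sin 243.3° = -0.38024, so δ = -22.348°.
cos H₀ = −tan(+21.4°) tan(-22.348°) = 0.1611, H₀ = 1.4090 rad.
Bracket: H₀ sin φ sin δ + cos φ cos δ sin H₀ = 1.4090×0.36488×-0.38024 + 0.93106×0.92489×0.98694 = -0.195487 + 0.849882 = 0.654395.
Q̄ = (S₀/π) × [bracket] = (589/π) × 0.654395 = 122.69 W/m².
Ratio Q̄_A / Q̄_B = 159.71 / 122.69 = 1.302.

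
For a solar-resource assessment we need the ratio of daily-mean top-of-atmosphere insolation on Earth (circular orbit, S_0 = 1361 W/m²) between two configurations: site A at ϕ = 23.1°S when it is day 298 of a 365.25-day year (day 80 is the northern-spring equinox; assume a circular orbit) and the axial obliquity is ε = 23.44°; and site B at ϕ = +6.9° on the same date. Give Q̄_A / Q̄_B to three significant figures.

Q̄_A / Q̄_B ≈ 1.13

— Configuration A (ϕ=-23.1°):
Solar longitude: L_s = 360° × (298 − 80)/365.25 = 214.867°.
sin δ = sin 23.44° × sin 214.867° = -0.22740, so δ = -13.144°.
cos h₀ = −tan(-23.1°) tan(-13.144°) = -0.0996, h₀ = 1.6706 rad.
Bracket: h₀ sin ϕ sin δ + cos ϕ cos δ sin h₀ = 1.6706×-0.39234×-0.22740 + 0.91982×0.97380×0.99503 = 0.149048 + 0.891269 = 1.040317.
Q̄ = (S_0/π) × [bracket] = (1361/π) × 1.040317 = 450.69 W/m².
— Configuration B (ϕ=+6.9°):
cos h₀ = −tan(+6.9°) tan(-13.144°) = 0.0283, h₀ = 1.5425 rad.
Bracket: h₀ sin ϕ sin δ + cos ϕ cos δ sin h₀ = 1.5425×0.12014×-0.22740 + 0.99276×0.97380×0.99960 = -0.042141 + 0.966363 = 0.924222.
Q̄ = (S_0/π) × [bracket] = (1361/π) × 0.924222 = 400.39 W/m².
Ratio Q̄_A / Q̄_B = 450.69 / 400.39 = 1.126.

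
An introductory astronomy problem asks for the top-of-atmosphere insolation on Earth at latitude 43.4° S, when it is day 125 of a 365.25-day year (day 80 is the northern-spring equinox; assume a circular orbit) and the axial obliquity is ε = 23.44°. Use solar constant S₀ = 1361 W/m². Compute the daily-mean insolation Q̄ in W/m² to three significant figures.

Solar longitude: λ_s = 360° × (125 − 80)/365.25 = 44.353°.
sin δ = sin 23.44° × sin 44.353° = 0.27809, so δ = +16.146°.
cos H₀ = −tan(-43.4°) tan(+16.146°) = 0.2738, H₀ = 1.2935 rad.
Bracket: H₀ sin φ sin δ + cos φ cos δ sin H₀ = 1.2935×-0.68709×0.27809 + 0.72657×0.96056×0.96179 = -0.247153 + 0.671247 = 0.424094.
Q̄ = (S₀/π) × [bracket] = (1361/π) × 0.424094 = 183.7 W/m².

Q̄ ≈ 184 W/m²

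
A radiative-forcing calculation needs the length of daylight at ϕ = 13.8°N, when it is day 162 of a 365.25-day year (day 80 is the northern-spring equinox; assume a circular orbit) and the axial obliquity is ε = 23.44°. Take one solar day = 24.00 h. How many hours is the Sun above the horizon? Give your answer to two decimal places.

12.80 h

Solar longitude: L_s = 360° × (162 − 80)/365.25 = 80.821°.
sin δ = sin 23.44° × sin 80.821° = 0.39270, so δ = +23.122°.
cos h₀ = −tan ϕ · tan δ = −tan(+13.8°) × tan(+23.122°) = -0.1049, so h₀ = 1.6759 rad = 96.02°.
Daylight = 2h₀/(2π) × 24.00 h = (1.6759/π) × 24.00 = 12.80 h.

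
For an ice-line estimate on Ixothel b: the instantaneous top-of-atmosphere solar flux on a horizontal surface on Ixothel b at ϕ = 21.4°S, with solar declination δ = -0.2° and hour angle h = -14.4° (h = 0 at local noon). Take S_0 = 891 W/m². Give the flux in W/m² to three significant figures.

cos θ_z = sin ϕ sin δ + cos ϕ cos δ cos h = 0.001274 + 0.901799 = 0.903073.
Flux = S_0 · cos θ_z = 891 × 0.903073 = 804.6 W/m².

805 W/m²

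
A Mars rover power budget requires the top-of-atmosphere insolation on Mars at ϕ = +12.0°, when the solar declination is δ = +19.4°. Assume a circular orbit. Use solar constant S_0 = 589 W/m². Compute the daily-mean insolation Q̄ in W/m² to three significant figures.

Q̄ ≈ 194 W/m²

cos h₀ = −tan(+12.0°) tan(+19.400°) = -0.0749, h₀ = 1.6457 rad.
Bracket: h₀ sin ϕ sin δ + cos ϕ cos δ sin h₀ = 1.6457×0.20791×0.33216 + 0.97815×0.94322×0.99719 = 0.113651 + 0.920018 = 1.033669.
Q̄ = (S_0/π) × [bracket] = (589/π) × 1.033669 = 193.8 W/m².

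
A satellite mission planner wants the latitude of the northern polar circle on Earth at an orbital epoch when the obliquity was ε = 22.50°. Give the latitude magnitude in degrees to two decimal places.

The polar circle is the lowest latitude that experiences at least one full rotation of continuous daylight at the northern-summer solstice; it lies at |φ| = 90° − ε = 90° − 22.50° = 67.50°.

67.50°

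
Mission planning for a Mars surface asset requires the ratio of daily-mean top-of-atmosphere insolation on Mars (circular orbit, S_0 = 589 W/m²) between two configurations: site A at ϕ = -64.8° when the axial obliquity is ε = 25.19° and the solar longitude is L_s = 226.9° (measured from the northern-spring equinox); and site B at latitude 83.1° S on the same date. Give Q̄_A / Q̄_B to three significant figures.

— Configuration A (ϕ=-64.8°):
Solar declination: sin δ = sin ε · sin L_s = sin 25.19° × sin 226.9° = -0.31077, so δ = -18.106°.
cos h₀ = −tan(-64.8°) tan(-18.106°) = -0.6948, h₀ = 2.3390 rad.
Bracket: h₀ sin ϕ sin δ + cos ϕ cos δ sin h₀ = 2.3390×-0.90483×-0.31077 + 0.42578×0.95048×0.71917 = 0.657713 + 0.291045 = 0.948758.
Q̄ = (S_0/π) × [bracket] = (589/π) × 0.948758 = 177.88 W/m².
— Configuration B (ϕ=-83.1°):
cos h₀ = −tan(-83.1°) tan(-18.106°) = -2.7019 ≤ −1 ⇒ polar day, h₀ = π.
Bracket: h₀ sin ϕ sin δ + cos ϕ cos δ sin h₀ = 3.1416×-0.99276×-0.31077 + 0.12014×0.95048×0.00000 = 0.969247 + 0.000000 = 0.969247.
Q̄ = (S_0/π) × [bracket] = (589/π) × 0.969247 = 181.72 W/m².
Ratio Q̄_A / Q̄_B = 177.88 / 181.72 = 0.9789.

Q̄_A / Q̄_B ≈ 0.979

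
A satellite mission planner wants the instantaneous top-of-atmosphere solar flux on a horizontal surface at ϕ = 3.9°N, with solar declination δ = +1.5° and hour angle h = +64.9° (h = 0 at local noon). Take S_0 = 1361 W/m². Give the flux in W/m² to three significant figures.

cos θ_z = sin ϕ sin δ + cos ϕ cos δ cos h = 0.001780 + 0.423072 = 0.424852.
Flux = S_0 · cos θ_z = 1361 × 0.424852 = 578.2 W/m².

578 W/m²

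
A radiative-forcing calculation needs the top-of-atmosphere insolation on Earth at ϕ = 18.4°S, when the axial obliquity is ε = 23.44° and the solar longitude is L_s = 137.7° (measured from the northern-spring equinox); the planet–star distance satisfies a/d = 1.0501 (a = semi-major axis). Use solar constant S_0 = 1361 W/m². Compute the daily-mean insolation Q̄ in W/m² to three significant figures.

Solar declination: sin δ = sin ε · sin L_s = sin 23.44° × sin 137.7° = 0.26772, so δ = +15.528°.
cos h₀ = −tan(-18.4°) tan(+15.528°) = 0.0924, h₀ = 1.4782 rad.
Bracket: h₀ sin ϕ sin δ + cos ϕ cos δ sin h₀ = 1.4782×-0.31565×0.26772 + 0.94888×0.96350×0.99572 = -0.124917 + 0.910333 = 0.785416.
Inverse-square distance factor (a/d)² = 1.0501² = 1.102710.
Q̄ = (S_0/π) × 1.102710 × [bracket] = (1361/π) × 1.102710 × 0.785416 = 375.2 W/m².

Q̄ ≈ 375 W/m²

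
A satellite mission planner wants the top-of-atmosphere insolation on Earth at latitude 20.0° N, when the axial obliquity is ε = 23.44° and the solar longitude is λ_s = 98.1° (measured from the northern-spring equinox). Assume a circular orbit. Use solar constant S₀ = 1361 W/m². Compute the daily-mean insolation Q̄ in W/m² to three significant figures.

Q̄ ≈ 470 W/m²

Solar declination: sin δ = sin ε · sin λ_s = sin 23.44° × sin 98.1° = 0.39382, so δ = +23.192°.
cos H₀ = −tan(+20.0°) tan(+23.192°) = -0.1559, H₀ = 1.7274 rad.
Bracket: H₀ sin φ sin δ + cos φ cos δ sin H₀ = 1.7274×0.34202×0.39382 + 0.93969×0.91919×0.98777 = 0.232671 + 0.853190 = 1.085861.
Q̄ = (S₀/π) × [bracket] = (1361/π) × 1.085861 = 470.4 W/m².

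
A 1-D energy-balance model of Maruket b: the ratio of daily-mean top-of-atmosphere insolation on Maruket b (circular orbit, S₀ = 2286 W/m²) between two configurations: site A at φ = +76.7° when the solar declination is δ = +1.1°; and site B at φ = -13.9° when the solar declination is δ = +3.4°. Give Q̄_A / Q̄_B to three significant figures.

Q̄_A / Q̄_B ≈ 0.275

— Configuration A (φ=+76.7°):
cos H₀ = −tan(+76.7°) tan(+1.100°) = -0.0812, H₀ = 1.6521 rad.
Bracket: H₀ sin φ sin δ + cos φ cos δ sin H₀ = 1.6521×0.97318×0.01920 + 0.23005×0.99982×0.99670 = 0.030870 + 0.229250 = 0.260120.
Q̄ = (S₀/π) × [bracket] = (2286/π) × 0.260120 = 189.28 W/m².
— Configuration B (φ=-13.9°):
cos H₀ = −tan(-13.9°) tan(+3.400°) = 0.0147, H₀ = 1.5561 rad.
Bracket: H₀ sin φ sin δ + cos φ cos δ sin H₀ = 1.5561×-0.24023×0.05931 + 0.97072×0.99824×0.99989 = -0.022171 + 0.968905 = 0.946734.
Q̄ = (S₀/π) × [bracket] = (2286/π) × 0.946734 = 688.90 W/m².
Ratio Q̄_A / Q̄_B = 189.28 / 688.90 = 0.2748.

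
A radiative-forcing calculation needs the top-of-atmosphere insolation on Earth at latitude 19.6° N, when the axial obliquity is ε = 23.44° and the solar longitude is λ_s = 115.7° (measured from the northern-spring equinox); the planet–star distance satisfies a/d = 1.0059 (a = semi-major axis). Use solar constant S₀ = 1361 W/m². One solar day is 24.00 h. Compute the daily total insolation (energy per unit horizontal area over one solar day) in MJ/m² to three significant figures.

Solar declination: sin δ = sin ε · sin λ_s = sin 23.44° × sin 115.7° = 0.35844, so δ = +21.004°.
cos H₀ = −tan(+19.6°) tan(+21.004°) = -0.1367, H₀ = 1.7079 rad.
Bracket: H₀ sin φ sin δ + cos φ cos δ sin H₀ = 1.7079×0.33545×0.35844 + 0.94206×0.93355×0.99061 = 0.205356 + 0.871202 = 1.076558.
Inverse-square distance factor (a/d)² = 1.0059² = 1.011835.
Q̄ = (S₀/π) × 1.011835 × [bracket] = (1361/π) × 1.011835 × 1.076558 = 471.91 W/m².
Daily total = Q̄ × 24.00 h × 3600 s/h = 471.91 × 24.00 × 3600 / 10⁶ = 40.77 MJ/m².

40.8 MJ/m²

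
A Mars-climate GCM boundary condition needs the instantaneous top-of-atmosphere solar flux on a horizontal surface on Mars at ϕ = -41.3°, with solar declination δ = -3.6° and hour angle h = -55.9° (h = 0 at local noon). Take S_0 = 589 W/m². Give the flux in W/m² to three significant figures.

cos θ_z = sin ϕ sin δ + cos ϕ cos δ cos h = 0.041442 + 0.420357 = 0.461799.
Flux = S_0 · cos θ_z = 589 × 0.461799 = 272.0 W/m².

272 W/m²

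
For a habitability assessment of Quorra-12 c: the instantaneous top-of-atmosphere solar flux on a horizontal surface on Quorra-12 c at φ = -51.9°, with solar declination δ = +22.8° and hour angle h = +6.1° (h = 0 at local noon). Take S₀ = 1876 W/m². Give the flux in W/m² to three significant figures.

489 W/m²

cos θ_z = sin φ sin δ + cos φ cos δ cos h = -0.304950 + 0.565602 = 0.260652.
Flux = S₀ · cos θ_z = 1876 × 0.260652 = 489.0 W/m².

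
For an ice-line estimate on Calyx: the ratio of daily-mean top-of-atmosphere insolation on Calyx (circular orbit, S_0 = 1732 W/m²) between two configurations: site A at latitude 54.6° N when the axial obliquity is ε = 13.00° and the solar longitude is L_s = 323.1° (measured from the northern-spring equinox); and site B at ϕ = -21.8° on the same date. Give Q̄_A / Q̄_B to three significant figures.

— Configuration A (ϕ=+54.6°):
Solar declination: sin δ = sin ε · sin L_s = sin 13.00° × sin 323.1° = -0.13507, so δ = -7.762°.
cos h₀ = −tan(+54.6°) tan(-7.762°) = 0.1918, h₀ = 1.3778 rad.
Bracket: h₀ sin ϕ sin δ + cos ϕ cos δ sin h₀ = 1.3778×0.81513×-0.13507 + 0.57928×0.99084×0.98143 = -0.151695 + 0.563315 = 0.411620.
Q̄ = (S_0/π) × [bracket] = (1732/π) × 0.411620 = 226.93 W/m².
— Configuration B (ϕ=-21.8°):
cos h₀ = −tan(-21.8°) tan(-7.762°) = -0.0545, h₀ = 1.6253 rad.
Bracket: h₀ sin ϕ sin δ + cos ϕ cos δ sin h₀ = 1.6253×-0.37137×-0.13507 + 0.92849×0.99084×0.99851 = 0.081527 + 0.918614 = 1.000141.
Q̄ = (S_0/π) × [bracket] = (1732/π) × 1.000141 = 551.39 W/m².
Ratio Q̄_A / Q̄_B = 226.93 / 551.39 = 0.4116.

Q̄_A / Q̄_B ≈ 0.412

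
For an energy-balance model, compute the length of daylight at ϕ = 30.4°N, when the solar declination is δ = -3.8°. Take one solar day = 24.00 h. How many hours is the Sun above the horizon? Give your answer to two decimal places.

cos h₀ = −tan ϕ · tan δ = −tan(+30.4°) × tan(-3.800°) = 0.0390, so h₀ = 1.5318 rad = 87.77°.
Daylight = 2h₀/(2π) × 24.00 h = (1.5318/π) × 24.00 = 11.70 h.

11.70 h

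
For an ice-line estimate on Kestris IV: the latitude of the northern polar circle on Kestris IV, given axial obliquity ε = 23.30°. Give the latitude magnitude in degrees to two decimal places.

The polar circle is the lowest latitude that experiences at least one full rotation of continuous daylight at the northern-summer solstice; it lies at |φ| = 90° − ε = 90° − 23.30° = 66.70°.

66.70°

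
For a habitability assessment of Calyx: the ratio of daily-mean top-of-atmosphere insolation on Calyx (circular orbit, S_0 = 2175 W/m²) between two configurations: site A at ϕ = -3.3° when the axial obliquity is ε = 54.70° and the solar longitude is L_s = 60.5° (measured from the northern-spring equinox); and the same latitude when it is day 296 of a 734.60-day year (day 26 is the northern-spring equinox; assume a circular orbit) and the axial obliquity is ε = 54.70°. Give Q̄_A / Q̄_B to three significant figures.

Q̄_A / Q̄_B ≈ 0.862

— Configuration A (ϕ=-3.3°):
Solar declination: sin δ = sin ε · sin L_s = sin 54.70° × sin 60.5° = 0.71033, so δ = +45.262°.
cos h₀ = −tan(-3.3°) tan(+45.262°) = 0.0582, h₀ = 1.5126 rad.
Bracket: h₀ sin ϕ sin δ + cos ϕ cos δ sin h₀ = 1.5126×-0.05756×0.71033 + 0.99834×0.70387×0.99831 = -0.061845 + 0.701514 = 0.639669.
Q̄ = (S_0/π) × [bracket] = (2175/π) × 0.639669 = 442.86 W/m².
— Configuration B (ϕ=-3.3°):
Solar longitude: L_s = 360° × (296 − 26)/734.60 = 132.317°.
sin δ = sin 54.70° × sin 132.317° = 0.60348, so δ = +37.119°.
cos h₀ = −tan(-3.3°) tan(+37.119°) = 0.0436, h₀ = 1.5271 rad.
Bracket: h₀ sin ϕ sin δ + cos ϕ cos δ sin h₀ = 1.5271×-0.05756×0.60348 + 0.99834×0.79738×0.99905 = -0.053046 + 0.795300 = 0.742254.
Q̄ = (S_0/π) × [bracket] = (2175/π) × 0.742254 = 513.88 W/m².
Ratio Q̄_A / Q̄_B = 442.86 / 513.88 = 0.8618.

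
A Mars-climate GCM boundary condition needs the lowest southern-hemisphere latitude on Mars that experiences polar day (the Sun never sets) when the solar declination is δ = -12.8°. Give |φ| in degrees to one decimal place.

Polar day requires cos H₀ = −tan φ tan δ ≤ −1, i.e. tan φ tan δ ≥ 1.
The boundary is |tan φ| · |tan δ| = 1, so |φ| = 90° − |δ| = 90° − 12.8° = 77.2° in the southern hemisphere.

|φ| = 77.2°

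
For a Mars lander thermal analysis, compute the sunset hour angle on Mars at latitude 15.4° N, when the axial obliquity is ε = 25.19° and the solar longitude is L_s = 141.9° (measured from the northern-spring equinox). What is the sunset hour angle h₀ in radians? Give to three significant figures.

h₀ = 1.65 rad

Solar declination: sin δ = sin ε · sin L_s = sin 25.19° × sin 141.9° = 0.26262, so δ = +15.226°.
cos h₀ = −tan ϕ · tan δ = −tan(+15.4°) × tan(+15.226°) = -0.0750, so h₀ = 1.6458 rad = 94.30°.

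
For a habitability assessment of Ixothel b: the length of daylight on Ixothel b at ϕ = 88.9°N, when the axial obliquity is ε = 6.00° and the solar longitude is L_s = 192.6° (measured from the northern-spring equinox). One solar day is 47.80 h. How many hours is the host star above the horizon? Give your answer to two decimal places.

0.00 h

Solar declination: sin δ = sin ε · sin L_s = sin 6.00° × sin 192.6° = -0.02280, so δ = -1.307°.
cos h₀ = −tan ϕ · tan δ = 1.1879 ≥ 1, so the host star never rises (polar night) and h₀ = 0.
Daylight = 2h₀/(2π) × 47.80 h = (0.0000/π) × 47.80 = 0.00 h.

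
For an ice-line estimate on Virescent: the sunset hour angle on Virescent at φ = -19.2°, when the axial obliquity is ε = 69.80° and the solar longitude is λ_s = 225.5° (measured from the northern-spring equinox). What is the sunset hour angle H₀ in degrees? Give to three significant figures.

H₀ = 108°

Solar declination: sin δ = sin ε · sin λ_s = sin 69.80° × sin 225.5° = -0.66938, so δ = -42.019°.
cos H₀ = −tan φ · tan δ = −tan(-19.2°) × tan(-42.019°) = -0.3138, so H₀ = 1.8900 rad = 108.29°.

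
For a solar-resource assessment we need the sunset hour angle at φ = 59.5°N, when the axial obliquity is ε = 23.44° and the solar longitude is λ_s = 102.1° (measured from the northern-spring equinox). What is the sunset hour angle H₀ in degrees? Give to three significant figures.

H₀ = 136°

Solar declination: sin δ = sin ε · sin λ_s = sin 23.44° × sin 102.1° = 0.38895, so δ = +22.889°.
cos H₀ = −tan φ · tan δ = −tan(+59.5°) × tan(+22.889°) = -0.7167, so H₀ = 2.3699 rad = 135.79°.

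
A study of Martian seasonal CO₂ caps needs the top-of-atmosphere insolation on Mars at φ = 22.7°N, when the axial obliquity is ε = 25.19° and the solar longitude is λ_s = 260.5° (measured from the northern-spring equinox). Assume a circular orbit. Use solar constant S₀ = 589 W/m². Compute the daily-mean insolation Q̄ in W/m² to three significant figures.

Solar declination: sin δ = sin ε · sin λ_s = sin 25.19° × sin 260.5° = -0.41978, so δ = -24.821°.
cos H₀ = −tan(+22.7°) tan(-24.821°) = 0.1935, H₀ = 1.3761 rad.
Bracket: H₀ sin φ sin δ + cos φ cos δ sin H₀ = 1.3761×0.38591×-0.41978 + 0.92254×0.90762×0.98111 = -0.222924 + 0.821499 = 0.598575.
Q̄ = (S₀/π) × [bracket] = (589/π) × 0.598575 = 112.2 W/m².

Q̄ ≈ 112 W/m²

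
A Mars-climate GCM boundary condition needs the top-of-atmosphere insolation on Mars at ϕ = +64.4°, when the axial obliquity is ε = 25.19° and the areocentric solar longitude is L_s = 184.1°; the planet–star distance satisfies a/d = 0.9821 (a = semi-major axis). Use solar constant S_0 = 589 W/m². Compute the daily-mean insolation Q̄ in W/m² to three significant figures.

sin δ = sin 25.19° × sin 184.1° = -0.03043, so δ = -1.744°.
cos h₀ = −tan(+64.4°) tan(-1.744°) = 0.0635, h₀ = 1.5072 rad.
Bracket: h₀ sin ϕ sin δ + cos ϕ cos δ sin h₀ = 1.5072×0.90183×-0.03043 + 0.43209×0.99954×0.99798 = -0.041362 + 0.431019 = 0.389657.
Inverse-square distance factor (a/d)² = 0.9821² = 0.964520.
Q̄ = (S_0/π) × 0.964520 × [bracket] = (589/π) × 0.964520 × 0.389657 = 70.46 W/m².

Q̄ ≈ 70.5 W/m²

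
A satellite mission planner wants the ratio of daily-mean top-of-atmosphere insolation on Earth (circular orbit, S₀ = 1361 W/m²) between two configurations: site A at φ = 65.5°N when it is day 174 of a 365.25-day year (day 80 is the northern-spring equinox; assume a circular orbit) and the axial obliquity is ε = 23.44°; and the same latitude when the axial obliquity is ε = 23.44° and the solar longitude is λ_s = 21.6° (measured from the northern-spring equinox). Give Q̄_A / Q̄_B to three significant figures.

— Configuration A (φ=+65.5°):
Solar longitude: λ_s = 360° × (174 − 80)/365.25 = 92.649°.
sin δ = sin 23.44° × sin 92.649° = 0.39736, so δ = +23.413°.
cos H₀ = −tan(+65.5°) tan(+23.413°) = -0.9502, H₀ = 2.8246 rad.
Bracket: H₀ sin φ sin δ + cos φ cos δ sin H₀ = 2.8246×0.90996×0.39736 + 0.41469×0.91766×0.31173 = 1.021324 + 0.118627 = 1.139951.
Q̄ = (S₀/π) × [bracket] = (1361/π) × 1.139951 = 493.85 W/m².
— Configuration B (φ=+65.5°):
Solar declination: sin δ = sin ε · sin λ_s = sin 23.44° × sin 21.6° = 0.14644, so δ = +8.420°.
cos H₀ = −tan(+65.5°) tan(+8.420°) = -0.3248, H₀ = 1.9016 rad.
Bracket: H₀ sin φ sin δ + cos φ cos δ sin H₀ = 1.9016×0.90996×0.14644 + 0.41469×0.98922×0.94577 = 0.253397 + 0.387973 = 0.641370.
Q̄ = (S₀/π) × [bracket] = (1361/π) × 0.641370 = 277.85 W/m².
Ratio Q̄_A / Q̄_B = 493.85 / 277.85 = 1.777.

Q̄_A / Q̄_B ≈ 1.78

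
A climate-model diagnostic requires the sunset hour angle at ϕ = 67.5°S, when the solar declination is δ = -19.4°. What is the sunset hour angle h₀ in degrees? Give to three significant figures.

cos h₀ = −tan ϕ · tan δ = −tan(-67.5°) × tan(-19.400°) = -0.8502, so h₀ = 2.5871 rad = 148.23°.

h₀ = 148°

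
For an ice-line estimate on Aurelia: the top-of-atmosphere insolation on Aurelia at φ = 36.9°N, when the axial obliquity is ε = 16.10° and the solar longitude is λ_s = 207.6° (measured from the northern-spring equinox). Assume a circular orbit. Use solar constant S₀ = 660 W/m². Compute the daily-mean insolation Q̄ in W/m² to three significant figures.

Q̄ ≈ 142 W/m²

Solar declination: sin δ = sin ε · sin λ_s = sin 16.10° × sin 207.6° = -0.12848, so δ = -7.382°.
cos H₀ = −tan(+36.9°) tan(-7.382°) = 0.0973, H₀ = 1.4734 rad.
Bracket: H₀ sin φ sin δ + cos φ cos δ sin H₀ = 1.4734×0.60042×-0.12848 + 0.79968×0.99171×0.99526 = -0.113661 + 0.789292 = 0.675631.
Q̄ = (S₀/π) × [bracket] = (660/π) × 0.675631 = 141.9 W/m².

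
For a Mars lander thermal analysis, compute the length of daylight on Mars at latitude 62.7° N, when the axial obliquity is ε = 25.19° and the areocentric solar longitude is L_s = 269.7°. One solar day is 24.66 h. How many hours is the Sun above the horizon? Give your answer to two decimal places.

3.33 h

sin δ = sin 25.19° × sin 269.7° = -0.42562, so δ = -25.190°.
cos h₀ = −tan ϕ · tan δ = −tan(+62.7°) × tan(-25.190°) = 0.9113, so h₀ = 0.4244 rad = 24.32°.
Daylight = 2h₀/(2π) × 24.66 h = (0.4244/π) × 24.66 = 3.33 h.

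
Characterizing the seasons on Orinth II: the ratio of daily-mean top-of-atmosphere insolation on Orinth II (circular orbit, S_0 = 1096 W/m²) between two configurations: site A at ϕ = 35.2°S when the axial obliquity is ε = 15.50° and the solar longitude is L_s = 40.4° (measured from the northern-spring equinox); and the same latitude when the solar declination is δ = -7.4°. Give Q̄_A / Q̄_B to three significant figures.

Q̄_A / Q̄_B ≈ 0.703

— Configuration A (ϕ=-35.2°):
Solar declination: sin δ = sin ε · sin L_s = sin 15.50° × sin 40.4° = 0.17320, so δ = +9.974°.
cos h₀ = −tan(-35.2°) tan(+9.974°) = 0.1241, h₀ = 1.4464 rad.
Bracket: h₀ sin ϕ sin δ + cos ϕ cos δ sin h₀ = 1.4464×-0.57643×0.17320 + 0.81714×0.98489×0.99228 = -0.144405 + 0.798580 = 0.654175.
Q̄ = (S_0/π) × [bracket] = (1096/π) × 0.654175 = 228.22 W/m².
— Configuration B (ϕ=-35.2°):
cos h₀ = −tan(-35.2°) tan(-7.400°) = -0.0916, h₀ = 1.6625 rad.
Bracket: h₀ sin ϕ sin δ + cos ϕ cos δ sin h₀ = 1.6625×-0.57643×-0.12880 + 0.81714×0.99167×0.99579 = 0.123431 + 0.806922 = 0.930353.
Q̄ = (S_0/π) × [bracket] = (1096/π) × 0.930353 = 324.57 W/m².
Ratio Q̄_A / Q̄_B = 228.22 / 324.57 = 0.7031.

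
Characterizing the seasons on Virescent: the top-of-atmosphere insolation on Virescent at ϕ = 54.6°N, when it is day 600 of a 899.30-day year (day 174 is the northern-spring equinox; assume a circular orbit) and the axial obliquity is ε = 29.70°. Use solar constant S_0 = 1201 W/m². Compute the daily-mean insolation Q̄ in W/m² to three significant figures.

Q̄ ≈ 262 W/m²

Solar longitude: L_s = 360° × (600 − 174)/899.30 = 170.533°.
sin δ = sin 29.70° × sin 170.533° = 0.08150, so δ = +4.675°.
cos h₀ = −tan(+54.6°) tan(+4.675°) = -0.1151, h₀ = 1.6861 rad.
Bracket: h₀ sin ϕ sin δ + cos ϕ cos δ sin h₀ = 1.6861×0.81513×0.08150 + 0.57928×0.99667×0.99336 = 0.112013 + 0.573517 = 0.685530.
Q̄ = (S_0/π) × [bracket] = (1201/π) × 0.685530 = 262.1 W/m².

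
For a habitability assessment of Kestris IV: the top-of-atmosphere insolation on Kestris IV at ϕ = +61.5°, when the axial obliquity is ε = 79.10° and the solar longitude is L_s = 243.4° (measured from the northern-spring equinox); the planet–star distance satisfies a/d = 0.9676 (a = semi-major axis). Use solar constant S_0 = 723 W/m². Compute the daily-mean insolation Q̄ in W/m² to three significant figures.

Solar declination: sin δ = sin ε · sin L_s = sin 79.10° × sin 243.4° = -0.87802, so δ = -61.405°.
cos h₀ = −tan(+61.5°) tan(-61.405°) = 3.3787 ≥ 1 ⇒ polar night, h₀ = 0 and Q̄ = 0.
Inverse-square distance factor (a/d)² = 0.9676² = 0.936250.

Q̄ ≈ 0.00 W/m²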